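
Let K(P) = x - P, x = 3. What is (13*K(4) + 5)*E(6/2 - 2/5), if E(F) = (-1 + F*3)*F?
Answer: -3536/25 ≈ -141.44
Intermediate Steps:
E(F) = F*(-1 + 3*F) (E(F) = (-1 + 3*F)*F = F*(-1 + 3*F))
K(P) = 3 - P
(13*K(4) + 5)*E(6/2 - 2/5) = (13*(3 - 1*4) + 5)*((6/2 - 2/5)*(-1 + 3*(6/2 - 2/5))) = (13*(3 - 4) + 5)*((6*(1/2) - 2*1/5)*(-1 + 3*(6*(1/2) - 2*1/5))) = (13*(-1) + 5)*((3 - 2/5)*(-1 + 3*(3 - 2/5))) = (-13 + 5)*(13*(-1 + 3*(13/5))/5) = -104*(-1 + 39/5)/5 = -104*34/(5*5) = -8*442/25 = -3536/25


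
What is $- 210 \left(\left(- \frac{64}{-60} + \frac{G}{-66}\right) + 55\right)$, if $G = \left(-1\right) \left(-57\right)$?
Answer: $- \frac{127519}{11} \approx -11593.0$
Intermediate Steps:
$G = 57$
$- 210 \left(\left(- \frac{64}{-60} + \frac{G}{-66}\right) + 55\right) = - 210 \left(\left(- \frac{64}{-60} + \frac{57}{-66}\right) + 55\right) = - 210 \left(\left(\left(-64\right) \left(- \frac{1}{60}\right) + 57 \left(- \frac{1}{66}\right)\right) + 55\right) = - 210 \left(\left(\frac{16}{15} - \frac{19}{22}\right) + 55\right) = - 210 \left(\frac{67}{330} + 55\right) = \left(-210\right) \frac{18217}{330} = - \frac{127519}{11}$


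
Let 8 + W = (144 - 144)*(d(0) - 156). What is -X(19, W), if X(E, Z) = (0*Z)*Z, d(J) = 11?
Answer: 0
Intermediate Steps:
W = -8 (W = -8 + (144 - 144)*(11 - 156) = -8 + 0*(-145) = -8 + 0 = -8)
X(E, Z) = 0 (X(E, Z) = 0*Z = 0)
-X(19, W) = -1*0 = 0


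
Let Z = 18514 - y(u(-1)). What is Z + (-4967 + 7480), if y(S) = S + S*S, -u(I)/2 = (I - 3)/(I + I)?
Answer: 21015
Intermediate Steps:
u(I) = -(-3 + I)/I (u(I) = -2*(I - 3)/(I + I) = -2*(-3 + I)/(2*I) = -2*(-3 + I)*1/(2*I) = -(-3 + I)/I)
y(S) = S + S²
Z = 18502 (Z = 18514 - (3 - 1*(-1))/(-1)*(1 + (3 - 1*(-1))/(-1)) = 18514 - (-(3 + 1))*(1 - (3 + 1)) = 18514 - (-1*4)*(1 - 1*4) = 18514 - (-4)*(1 - 4) = 18514 - (-4)*(-3) = 18514 - 1*12 = 18514 - 12 = 18502)
Z + (-4967 + 7480) = 18502 + (-4967 + 7480) = 18502 + 2513 = 21015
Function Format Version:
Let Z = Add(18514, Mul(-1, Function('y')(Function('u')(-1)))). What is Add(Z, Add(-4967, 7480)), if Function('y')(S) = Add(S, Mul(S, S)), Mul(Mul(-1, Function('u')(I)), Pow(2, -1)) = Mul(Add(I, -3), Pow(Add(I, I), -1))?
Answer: 21015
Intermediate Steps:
Function('u')(I) = Mul(-1, Pow(I, -1), Add(-3, I)) (Function('u')(I) = Mul(-2, Mul(Add(I, -3), Pow(Add(I, I), -1))) = Mul(-2, Mul(Add(-3, I), Pow(Mul(2, I), -1))) = Mul(-2, Mul(Add(-3, I), Mul(Rational(1, 2), Pow(I, -1)))) = Mul(-2, Mul(Rational(1, 2), Pow(I, -1), Add(-3, I))) = Mul(-1, Pow(I, -1), Add(-3, I)))
Function('y')(S) = Add(S, Pow(S, 2))
Z = 18502 (Z = Add(18514, Mul(-1, Mul(Mul(Pow(-1, -1), Add(3, Mul(-1, -1))), Add(1, Mul(Pow(-1, -1), Add(3, Mul(-1, -1))))))) = Add(18514, Mul(-1, Mul(Mul(-1, Add(3, 1)), Add(1, Mul(-1, Add(3, 1)))))) = Add(18514, Mul(-1, Mul(Mul(-1, 4), Add(1, Mul(-1, 4))))) = Add(18514, Mul(-1, Mul(-4, Add(1, -4)))) = Add(18514, Mul(-1, Mul(-4, -3))) = Add(18514, Mul(-1, 12)) = Add(18514, -12) = 18502)
Add(Z, Add(-4967, 7480)) = Add(18502, Add(-4967, 7480)) = Add(18502, 2513) = 21015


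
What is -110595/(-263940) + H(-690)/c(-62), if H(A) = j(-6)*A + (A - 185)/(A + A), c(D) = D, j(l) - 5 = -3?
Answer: 1706262989/75275688 ≈ 22.667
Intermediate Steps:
j(l) = 2 (j(l) = 5 - 3 = 2)
H(A) = 2*A + (-185 + A)/(2*A) (H(A) = 2*A + (A - 185)/(A + A) = 2*A + (-185 + A)/((2*A)) = 2*A + (-185 + A)*(1/(2*A)) = 2*A + (-185 + A)/(2*A))
-110595/(-263940) + H(-690)/c(-62) = -110595/(-263940) + ((½)*(-185 - 690*(1 + 4*(-690)))/(-690))/(-62) = -110595*(-1/263940) + ((½)*(-1/690)*(-185 - 690*(1 - 2760)))*(-1/62) = 7373/17596 + ((½)*(-1/690)*(-185 - 690*(-2759)))*(-1/62) = 7373/17596 + ((½)*(-1/690)*(-185 + 1903710))*(-1/62) = 7373/17596 + ((½)*(-1/690)*1903525)*(-1/62) = 7373/17596 - 380705/276*(-1/62) = 7373/17596 + 380705/17112 = 1706262989/75275688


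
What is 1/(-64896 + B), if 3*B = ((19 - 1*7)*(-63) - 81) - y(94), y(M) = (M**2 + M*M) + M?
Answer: -1/71097 ≈ -1.4065e-5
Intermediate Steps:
y(M) = M + 2*M**2 (y(M) = (M**2 + M**2) + M = 2*M**2 + M = M + 2*M**2)
B = -6201 (B = (((19 - 1*7)*(-63) - 81) - 94*(1 + 2*94))/3 = (((19 - 7)*(-63) - 81) - 94*(1 + 188))/3 = ((12*(-63) - 81) - 94*189)/3 = ((-756 - 81) - 1*17766)/3 = (-837 - 17766)/3 = (1/3)*(-18603) = -6201)
1/(-64896 + B) = 1/(-64896 - 6201) = 1/(-71097) = -1/71097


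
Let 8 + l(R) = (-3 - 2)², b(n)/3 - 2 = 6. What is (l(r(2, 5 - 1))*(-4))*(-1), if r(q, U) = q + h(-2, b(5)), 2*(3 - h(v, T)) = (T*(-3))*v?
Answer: 68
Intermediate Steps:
b(n) = 24 (b(n) = 6 + 3*6 = 6 + 18 = 24)
h(v, T) = 3 + 3*T*v/2 (h(v, T) = 3 - T*(-3)*v/2 = 3 - (-3*T)*v/2 = 3 - (-3)*T*v/2 = 3 + 3*T*v/2)
r(q, U) = -69 + q (r(q, U) = q + (3 + (3/2)*24*(-2)) = q + (3 - 72) = q - 69 = -69 + q)
l(R) = 17 (l(R) = -8 + (-3 - 2)² = -8 + (-5)² = -8 + 25 = 17)
(l(r(2, 5 - 1))*(-4))*(-1) = (17*(-4))*(-1) = -68*(-1) = 68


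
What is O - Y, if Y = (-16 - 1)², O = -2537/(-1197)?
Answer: -343396/1197 ≈ -286.88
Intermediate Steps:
O = 2537/1197 (O = -2537*(-1/1197) = 2537/1197 ≈ 2.1195)
Y = 289 (Y = (-17)² = 289)
O - Y = 2537/1197 - 1*289 = 2537/1197 - 289 = -343396/1197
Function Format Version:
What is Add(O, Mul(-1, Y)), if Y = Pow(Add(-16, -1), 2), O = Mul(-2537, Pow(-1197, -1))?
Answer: Rational(-343396, 1197) ≈ -286.88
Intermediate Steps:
O = Rational(2537, 1197) (O = Mul(-2537, Rational(-1, 1197)) = Rational(2537, 1197) ≈ 2.1195)
Y = 289 (Y = Pow(-17, 2) = 289)
Add(O, Mul(-1, Y)) = Add(Rational(2537, 1197), Mul(-1, 289)) = Add(Rational(2537, 1197), -289) = Rational(-343396, 1197)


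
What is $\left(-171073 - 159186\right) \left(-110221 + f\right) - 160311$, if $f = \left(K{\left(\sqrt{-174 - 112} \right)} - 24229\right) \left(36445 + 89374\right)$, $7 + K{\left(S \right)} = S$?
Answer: $1007111446501484 - 41552857121 i \sqrt{286} \approx 1.0071 \cdot 10^{15} - 7.0272 \cdot 10^{11} i$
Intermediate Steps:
$K{\left(S \right)} = -7 + S$
$f = -3049349284 + 125819 i \sqrt{286}$ ($f = \left(\left(-7 + \sqrt{-174 - 112}\right) - 24229\right) \left(36445 + 89374\right) = \left(\left(-7 + \sqrt{-286}\right) - 24229\right) 125819 = \left(\left(-7 + i \sqrt{286}\right) - 24229\right) 125819 = \left(-24236 + i \sqrt{286}\right) 125819 = -3049349284 + 125819 i \sqrt{286} \approx -3.0493 \cdot 10^{9} + 2.1278 \cdot 10^{6} i$)
$\left(-171073 - 159186\right) \left(-110221 + f\right) - 160311 = \left(-171073 - 159186\right) \left(-110221 - \left(3049349284 - 125819 i \sqrt{286}\right)\right) - 160311 = - 330259 \left(-3049459505 + 125819 i \sqrt{286}\right) - 160311 = \left(1007111446661795 - 41552857121 i \sqrt{286}\right) - 160311 = 1007111446501484 - 41552857121 i \sqrt{286}$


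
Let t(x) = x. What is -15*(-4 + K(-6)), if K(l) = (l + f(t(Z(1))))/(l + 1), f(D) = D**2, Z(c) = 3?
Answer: 69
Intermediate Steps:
K(l) = (9 + l)/(1 + l) (K(l) = (l + 3**2)/(l + 1) = (l + 9)/(1 + l) = (9 + l)/(1 + l))
-15*(-4 + K(-6)) = -15*(-4 + (9 - 6)/(1 - 6)) = -15*(-4 + 3/(-5)) = -15*(-4 - 1/5*3) = -15*(-4 - 3/5) = -15*(-23/5) = 69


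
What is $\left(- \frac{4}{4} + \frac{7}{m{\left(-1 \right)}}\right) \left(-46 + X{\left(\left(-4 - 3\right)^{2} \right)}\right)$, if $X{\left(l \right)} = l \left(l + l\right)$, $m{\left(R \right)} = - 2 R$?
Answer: $11890$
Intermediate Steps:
$X{\left(l \right)} = 2 l^{2}$ ($X{\left(l \right)} = l 2 l = 2 l^{2}$)
$\left(- \frac{4}{4} + \frac{7}{m{\left(-1 \right)}}\right) \left(-46 + X{\left(\left(-4 - 3\right)^{2} \right)}\right) = \left(- \frac{4}{4} + \frac{7}{\left(-2\right) \left(-1\right)}\right) \left(-46 + 2 \left(\left(-4 - 3\right)^{2}\right)^{2}\right) = \left(\left(-4\right) \frac{1}{4} + \frac{7}{2}\right) \left(-46 + 2 \left(\left(-7\right)^{2}\right)^{2}\right) = \left(-1 + 7 \cdot \frac{1}{2}\right) \left(-46 + 2 \cdot 49^{2}\right) = \left(-1 + \frac{7}{2}\right) \left(-46 + 2 \cdot 2401\right) = \frac{5 \left(-46 + 4802\right)}{2} = \frac{5}{2} \cdot 4756 = 11890$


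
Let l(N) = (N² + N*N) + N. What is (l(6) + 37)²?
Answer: 13225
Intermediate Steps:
l(N) = N + 2*N² (l(N) = (N² + N²) + N = 2*N² + N = N + 2*N²)
(l(6) + 37)² = (6*(1 + 2*6) + 37)² = (6*(1 + 12) + 37)² = (6*13 + 37)² = (78 + 37)² = 115² = 13225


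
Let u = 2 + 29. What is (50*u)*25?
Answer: 38750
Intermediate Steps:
u = 31
(50*u)*25 = (50*31)*25 = 1550*25 = 38750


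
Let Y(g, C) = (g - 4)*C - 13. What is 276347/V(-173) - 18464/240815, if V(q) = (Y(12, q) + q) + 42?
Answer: -66576715797/367965320 ≈ -180.93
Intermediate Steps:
Y(g, C) = -13 + C*(-4 + g) (Y(g, C) = (-4 + g)*C - 13 = C*(-4 + g) - 13 = -13 + C*(-4 + g))
V(q) = 29 + 9*q (V(q) = ((-13 - 4*q + q*12) + q) + 42 = ((-13 - 4*q + 12*q) + q) + 42 = ((-13 + 8*q) + q) + 42 = (-13 + 9*q) + 42 = 29 + 9*q)
276347/V(-173) - 18464/240815 = 276347/(29 + 9*(-173)) - 18464/240815 = 276347/(29 - 1557) - 18464*1/240815 = 276347/(-1528) - 18464/240815 = 276347*(-1/1528) - 18464/240815 = -276347/1528 - 18464/240815 = -66576715797/367965320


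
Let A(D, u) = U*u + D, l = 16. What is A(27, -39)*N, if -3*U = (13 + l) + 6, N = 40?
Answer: 19280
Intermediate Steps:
U = -35/3 (U = -((13 + 16) + 6)/3 = -(29 + 6)/3 = -⅓*35 = -35/3 ≈ -11.667)
A(D, u) = D - 35*u/3 (A(D, u) = -35*u/3 + D = D - 35*u/3)
A(27, -39)*N = (27 - 35/3*(-39))*40 = (27 + 455)*40 = 482*40 = 19280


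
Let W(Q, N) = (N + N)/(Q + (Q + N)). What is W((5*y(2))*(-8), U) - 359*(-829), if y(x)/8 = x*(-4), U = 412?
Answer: 411596219/1383 ≈ 2.9761e+5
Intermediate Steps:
y(x) = -32*x (y(x) = 8*(x*(-4)) = 8*(-4*x) = -32*x)
W(Q, N) = 2*N/(N + 2*Q) (W(Q, N) = (2*N)/(Q + (N + Q)) = (2*N)/(N + 2*Q) = 2*N/(N + 2*Q))
W((5*y(2))*(-8), U) - 359*(-829) = 2*412/(412 + 2*((5*(-32*2))*(-8))) - 359*(-829) = 2*412/(412 + 2*((5*(-64))*(-8))) + 297611 = 2*412/(412 + 2*(-320*(-8))) + 297611 = 2*412/(412 + 2*2560) + 297611 = 2*412/(412 + 5120) + 297611 = 2*412/5532 + 297611 = 2*412*(1/5532) + 297611 = 206/1383 + 297611 = 411596219/1383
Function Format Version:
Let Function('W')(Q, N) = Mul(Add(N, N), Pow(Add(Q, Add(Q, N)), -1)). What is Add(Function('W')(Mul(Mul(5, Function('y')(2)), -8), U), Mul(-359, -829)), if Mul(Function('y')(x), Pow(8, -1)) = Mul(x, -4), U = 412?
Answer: Rational(411596219, 1383) ≈ 2.9761e+5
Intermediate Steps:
Function('y')(x) = Mul(-32, x) (Function('y')(x) = Mul(8, Mul(x, -4)) = Mul(8, Mul(-4, x)) = Mul(-32, x))
Function('W')(Q, N) = Mul(2, N, Pow(Add(N, Mul(2, Q)), -1)) (Function('W')(Q, N) = Mul(Mul(2, N), Pow(Add(Q, Add(N, Q)), -1)) = Mul(Mul(2, N), Pow(Add(N, Mul(2, Q)), -1)) = Mul(2, N, Pow(Add(N, Mul(2, Q)), -1)))
Add(Function('W')(Mul(Mul(5, Function('y')(2)), -8), U), Mul(-359, -829)) = Add(Mul(2, 412, Pow(Add(412, Mul(2, Mul(Mul(5, Mul(-32, 2)), -8))), -1)), Mul(-359, -829)) = Add(Mul(2, 412, Pow(Add(412, Mul(2, Mul(Mul(5, -64), -8))), -1)), 297611) = Add(Mul(2, 412, Pow(Add(412, Mul(2, Mul(-320, -8))), -1)), 297611) = Add(Mul(2, 412, Pow(Add(412, Mul(2, 2560)), -1)), 297611) = Add(Mul(2, 412, Pow(Add(412, 5120), -1)), 297611) = Add(Mul(2, 412, Pow(5532, -1)), 297611) = Add(Mul(2, 412, Rational(1, 5532)), 297611) = Add(Rational(206, 1383), 297611) = Rational(411596219, 1383)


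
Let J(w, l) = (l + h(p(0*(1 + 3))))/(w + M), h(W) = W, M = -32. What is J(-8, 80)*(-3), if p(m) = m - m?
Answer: 6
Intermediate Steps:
p(m) = 0
J(w, l) = l/(-32 + w) (J(w, l) = (l + 0)/(w - 32) = l/(-32 + w))
J(-8, 80)*(-3) = (80/(-32 - 8))*(-3) = (80/(-40))*(-3) = (80*(-1/40))*(-3) = -2*(-3) = 6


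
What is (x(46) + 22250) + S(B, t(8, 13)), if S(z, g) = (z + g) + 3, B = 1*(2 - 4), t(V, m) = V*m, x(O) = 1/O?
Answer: 1028331/46 ≈ 22355.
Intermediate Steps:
B = -2 (B = 1*(-2) = -2)
S(z, g) = 3 + g + z (S(z, g) = (g + z) + 3 = 3 + g + z)
(x(46) + 22250) + S(B, t(8, 13)) = (1/46 + 22250) + (3 + 8*13 - 2) = (1/46 + 22250) + (3 + 104 - 2) = 1023501/46 + 105 = 1028331/46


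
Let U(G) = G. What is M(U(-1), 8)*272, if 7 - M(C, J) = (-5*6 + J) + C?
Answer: 8160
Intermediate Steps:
M(C, J) = 37 - C - J (M(C, J) = 7 - ((-5*6 + J) + C) = 7 - ((-30 + J) + C) = 7 - (-30 + C + J) = 7 + (30 - C - J) = 37 - C - J)
M(U(-1), 8)*272 = (37 - 1*(-1) - 1*8)*272 = (37 + 1 - 8)*272 = 30*272 = 8160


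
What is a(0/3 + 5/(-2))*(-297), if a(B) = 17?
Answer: -5049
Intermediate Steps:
a(0/3 + 5/(-2))*(-297) = 17*(-297) = -5049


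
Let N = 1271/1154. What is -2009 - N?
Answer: -2319657/1154 ≈ -2010.1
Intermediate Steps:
N = 1271/1154 (N = 1271*(1/1154) = 1271/1154 ≈ 1.1014)
-2009 - N = -2009 - 1*1271/1154 = -2009 - 1271/1154 = -2319657/1154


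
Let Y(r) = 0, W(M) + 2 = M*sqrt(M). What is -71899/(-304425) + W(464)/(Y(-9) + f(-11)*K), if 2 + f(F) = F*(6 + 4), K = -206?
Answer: 829122439/3511846800 + 58*sqrt(29)/721 ≈ 0.66930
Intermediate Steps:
W(M) = -2 + M**(3/2) (W(M) = -2 + M*sqrt(M) = -2 + M**(3/2))
f(F) = -2 + 10*F (f(F) = -2 + F*(6 + 4) = -2 + F*10 = -2 + 10*F)
-71899/(-304425) + W(464)/(Y(-9) + f(-11)*K) = -71899/(-304425) + (-2 + 464**(3/2))/(0 + (-2 + 10*(-11))*(-206)) = -71899*(-1/304425) + (-2 + 1856*sqrt(29))/(0 + (-2 - 110)*(-206)) = 71899/304425 + (-2 + 1856*sqrt(29))/(0 - 112*(-206)) = 71899/304425 + (-2 + 1856*sqrt(29))/(0 + 23072) = 71899/304425 + (-2 + 1856*sqrt(29))/23072 = 71899/304425 + (-2 + 1856*sqrt(29))*(1/23072) = 71899/304425 + (-1/11536 + 58*sqrt(29)/721) = 829122439/3511846800 + 58*sqrt(29)/721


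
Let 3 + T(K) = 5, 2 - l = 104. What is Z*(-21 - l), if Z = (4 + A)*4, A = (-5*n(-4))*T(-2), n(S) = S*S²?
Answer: 208656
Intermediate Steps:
l = -102 (l = 2 - 1*104 = 2 - 104 = -102)
n(S) = S³
T(K) = 2 (T(K) = -3 + 5 = 2)
A = 640 (A = -5*(-4)³*2 = -5*(-64)*2 = 320*2 = 640)
Z = 2576 (Z = (4 + 640)*4 = 644*4 = 2576)
Z*(-21 - l) = 2576*(-21 - 1*(-102)) = 2576*(-21 + 102) = 2576*81 = 208656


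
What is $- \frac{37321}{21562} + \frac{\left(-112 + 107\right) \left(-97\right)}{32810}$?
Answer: $- \frac{60702222}{35372461} \approx -1.7161$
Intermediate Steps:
$- \frac{37321}{21562} + \frac{\left(-112 + 107\right) \left(-97\right)}{32810} = \left(-37321\right) \frac{1}{21562} + \left(-5\right) \left(-97\right) \frac{1}{32810} = - \frac{37321}{21562} + 485 \cdot \frac{1}{32810} = - \frac{37321}{21562} + \frac{97}{6562} = - \frac{60702222}{35372461}$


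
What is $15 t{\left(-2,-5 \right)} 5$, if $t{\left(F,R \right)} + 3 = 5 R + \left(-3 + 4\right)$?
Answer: $-2025$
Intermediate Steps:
$t{\left(F,R \right)} = -2 + 5 R$ ($t{\left(F,R \right)} = -3 + \left(5 R + \left(-3 + 4\right)\right) = -3 + \left(5 R + 1\right) = -3 + \left(1 + 5 R\right) = -2 + 5 R$)
$15 t{\left(-2,-5 \right)} 5 = 15 \left(-2 + 5 \left(-5\right)\right) 5 = 15 \left(-2 - 25\right) 5 = 15 \left(-27\right) 5 = \left(-405\right) 5 = -2025$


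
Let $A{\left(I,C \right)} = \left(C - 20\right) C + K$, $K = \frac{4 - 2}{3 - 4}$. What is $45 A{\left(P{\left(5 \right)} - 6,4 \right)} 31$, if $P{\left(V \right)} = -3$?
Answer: $-92070$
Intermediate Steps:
$K = -2$ ($K = \frac{2}{-1} = 2 \left(-1\right) = -2$)
$A{\left(I,C \right)} = -2 + C \left(-20 + C\right)$ ($A{\left(I,C \right)} = \left(C - 20\right) C - 2 = \left(-20 + C\right) C - 2 = C \left(-20 + C\right) - 2 = -2 + C \left(-20 + C\right)$)
$45 A{\left(P{\left(5 \right)} - 6,4 \right)} 31 = 45 \left(-2 + 4^{2} - 80\right) 31 = 45 \left(-2 + 16 - 80\right) 31 = 45 \left(-66\right) 31 = \left(-2970\right) 31 = -92070$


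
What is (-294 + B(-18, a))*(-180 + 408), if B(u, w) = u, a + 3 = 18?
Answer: -71136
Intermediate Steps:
a = 15 (a = -3 + 18 = 15)
(-294 + B(-18, a))*(-180 + 408) = (-294 - 18)*(-180 + 408) = -312*228 = -71136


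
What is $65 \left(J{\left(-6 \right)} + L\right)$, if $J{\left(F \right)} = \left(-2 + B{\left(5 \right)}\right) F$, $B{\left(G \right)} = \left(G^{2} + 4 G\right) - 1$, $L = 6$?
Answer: $-15990$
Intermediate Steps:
$B{\left(G \right)} = -1 + G^{2} + 4 G$
$J{\left(F \right)} = 42 F$ ($J{\left(F \right)} = \left(-2 + \left(-1 + 5^{2} + 4 \cdot 5\right)\right) F = \left(-2 + \left(-1 + 25 + 20\right)\right) F = \left(-2 + 44\right) F = 42 F$)
$65 \left(J{\left(-6 \right)} + L\right) = 65 \left(42 \left(-6\right) + 6\right) = 65 \left(-252 + 6\right) = 65 \left(-246\right) = -15990$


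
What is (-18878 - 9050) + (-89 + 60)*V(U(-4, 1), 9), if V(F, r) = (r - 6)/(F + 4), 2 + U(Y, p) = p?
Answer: -27957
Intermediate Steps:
U(Y, p) = -2 + p
V(F, r) = (-6 + r)/(4 + F)
(-18878 - 9050) + (-89 + 60)*V(U(-4, 1), 9) = (-18878 - 9050) + (-89 + 60)*((-6 + 9)/(4 + (-2 + 1))) = -27928 - 29*3/(4 - 1) = -27928 - 29*3/3 = -27928 - 29*1 = -27928 - 29 = -27957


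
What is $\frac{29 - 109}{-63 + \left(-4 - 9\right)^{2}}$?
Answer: $- \frac{40}{53} \approx -0.75472$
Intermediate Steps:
$\frac{29 - 109}{-63 + \left(-4 - 9\right)^{2}} = - \frac{80}{-63 + \left(-13\right)^{2}} = - \frac{80}{-63 + 169} = - \frac{80}{106} = \left(-80\right) \frac{1}{106} = - \frac{40}{53}$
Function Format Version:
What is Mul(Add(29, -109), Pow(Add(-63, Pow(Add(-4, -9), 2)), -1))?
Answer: Rational(-40, 53) ≈ -0.75472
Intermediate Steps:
Mul(Add(29, -109), Pow(Add(-63, Pow(Add(-4, -9), 2)), -1)) = Mul(-80, Pow(Add(-63, Pow(-13, 2)), -1)) = Mul(-80, Pow(Add(-63, 169), -1)) = Mul(-80, Pow(106, -1)) = Mul(-80, Rational(1, 106)) = Rational(-40, 53)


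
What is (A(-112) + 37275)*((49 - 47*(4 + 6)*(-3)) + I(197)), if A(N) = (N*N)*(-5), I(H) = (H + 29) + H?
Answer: -47887490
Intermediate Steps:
I(H) = 29 + 2*H (I(H) = (29 + H) + H = 29 + 2*H)
A(N) = -5*N² (A(N) = N²*(-5) = -5*N²)
(A(-112) + 37275)*((49 - 47*(4 + 6)*(-3)) + I(197)) = (-5*(-112)² + 37275)*((49 - 47*(4 + 6)*(-3)) + (29 + 2*197)) = (-5*12544 + 37275)*((49 - 470*(-3)) + (29 + 394)) = (-62720 + 37275)*((49 - 47*(-30)) + 423) = -25445*((49 + 1410) + 423) = -25445*(1459 + 423) = -25445*1882 = -47887490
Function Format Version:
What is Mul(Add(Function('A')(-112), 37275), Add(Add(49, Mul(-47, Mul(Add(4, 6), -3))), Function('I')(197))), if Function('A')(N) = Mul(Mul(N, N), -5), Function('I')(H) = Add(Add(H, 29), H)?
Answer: -47887490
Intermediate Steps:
Function('I')(H) = Add(29, Mul(2, H)) (Function('I')(H) = Add(Add(29, H), H) = Add(29, Mul(2, H)))
Function('A')(N) = Mul(-5, Pow(N, 2)) (Function('A')(N) = Mul(Pow(N, 2), -5) = Mul(-5, Pow(N, 2)))
Mul(Add(Function('A')(-112), 37275), Add(Add(49, Mul(-47, Mul(Add(4, 6), -3))), Function('I')(197))) = Mul(Add(Mul(-5, Pow(-112, 2)), 37275), Add(Add(49, Mul(-47, Mul(Add(4, 6), -3))), Add(29, Mul(2, 197)))) = Mul(Add(Mul(-5, 12544), 37275), Add(Add(49, Mul(-47, Mul(10, -3))), Add(29, 394))) = Mul(Add(-62720, 37275), Add(Add(49, Mul(-47, -30)), 423)) = Mul(-25445, Add(Add(49, 1410), 423)) = Mul(-25445, Add(1459, 423)) = Mul(-25445, 1882) = -47887490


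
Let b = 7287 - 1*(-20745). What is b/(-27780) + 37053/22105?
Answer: 6828083/10234615 ≈ 0.66716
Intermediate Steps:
b = 28032 (b = 7287 + 20745 = 28032)
b/(-27780) + 37053/22105 = 28032/(-27780) + 37053/22105 = 28032*(-1/27780) + 37053*(1/22105) = -2336/2315 + 37053/22105 = 6828083/10234615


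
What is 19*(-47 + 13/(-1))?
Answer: -1140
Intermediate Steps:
19*(-47 + 13/(-1)) = 19*(-47 + 13*(-1)) = 19*(-47 - 13) = 19*(-60) = -1140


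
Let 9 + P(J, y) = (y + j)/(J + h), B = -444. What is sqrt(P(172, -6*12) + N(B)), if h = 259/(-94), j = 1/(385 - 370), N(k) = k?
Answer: I*sqrt(2869004692715)/79545 ≈ 21.294*I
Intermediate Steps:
j = 1/15 ≈ 0.066667
h = -259/94 (h = 259*(-1/94) = -259/94 ≈ -2.7553)
P(J, y) = -9 + (1/15 + y)/(-259/94 + J) (P(J, y) = -9 + (y + 1/15)/(J - 259/94) = -9 + (1/15 + y)/(-259/94 + J))
sqrt(P(172, -6*12) + N(B)) = sqrt((35059 - 12690*172 + 1410*(-6*12))/(15*(-259 + 94*172)) - 444) = sqrt((35059 - 2182680 + 1410*(-72))/(15*(-259 + 16168)) - 444) = sqrt((1/15)*(35059 - 2182680 - 101520)/15909 - 444) = sqrt((1/15)*(1/15909)*(-2249141) - 444) = sqrt(-2249141/238635 - 444) = sqrt(-108203081/238635) = I*sqrt(2869004692715)/79545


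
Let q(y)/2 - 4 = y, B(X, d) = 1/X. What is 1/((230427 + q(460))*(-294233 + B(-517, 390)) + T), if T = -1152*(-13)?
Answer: -517/35193359033418 ≈ -1.4690e-11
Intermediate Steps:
q(y) = 8 + 2*y
T = 14976
1/((230427 + q(460))*(-294233 + B(-517, 390)) + T) = 1/((230427 + (8 + 2*460))*(-294233 + 1/(-517)) + 14976) = 1/((230427 + (8 + 920))*(-294233 - 1/517) + 14976) = 1/((230427 + 928)*(-152118462/517) + 14976) = 1/(231355*(-152118462/517) + 14976) = 1/(-35193366776010/517 + 14976) = 1/(-35193359033418/517) = -517/35193359033418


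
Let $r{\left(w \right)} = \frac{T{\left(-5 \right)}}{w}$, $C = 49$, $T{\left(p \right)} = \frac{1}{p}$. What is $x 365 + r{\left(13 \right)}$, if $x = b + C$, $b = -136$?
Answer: $- \frac{2064076}{65} \approx -31755.0$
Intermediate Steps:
$x = -87$ ($x = -136 + 49 = -87$)
$r{\left(w \right)} = - \frac{1}{5 w}$ ($r{\left(w \right)} = \frac{1}{\left(-5\right) w} = - \frac{1}{5 w}$)
$x 365 + r{\left(13 \right)} = \left(-87\right) 365 - \frac{1}{5 \cdot 13} = -31755 - \frac{1}{65} = - \frac{2064076}{65}$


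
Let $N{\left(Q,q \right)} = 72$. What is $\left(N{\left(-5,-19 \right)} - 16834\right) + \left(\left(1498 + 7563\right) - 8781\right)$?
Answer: $-16482$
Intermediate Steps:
$\left(N{\left(-5,-19 \right)} - 16834\right) + \left(\left(1498 + 7563\right) - 8781\right) = \left(72 - 16834\right) + \left(\left(1498 + 7563\right) - 8781\right) = -16762 + \left(9061 - 8781\right) = -16762 + 280 = -16482$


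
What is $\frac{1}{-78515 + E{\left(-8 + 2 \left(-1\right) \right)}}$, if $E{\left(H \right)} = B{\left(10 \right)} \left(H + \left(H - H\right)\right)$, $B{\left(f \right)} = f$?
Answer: $- \frac{1}{78615} \approx -1.272 \cdot 10^{-5}$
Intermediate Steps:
$E{\left(H \right)} = 10 H$ ($E{\left(H \right)} = 10 \left(H + \left(H - H\right)\right) = 10 \left(H + 0\right) = 10 H$)
$\frac{1}{-78515 + E{\left(-8 + 2 \left(-1\right) \right)}} = \frac{1}{-78515 + 10 \left(-8 + 2 \left(-1\right)\right)} = \frac{1}{-78515 + 10 \left(-8 - 2\right)} = \frac{1}{-78515 + 10 \left(-10\right)} = \frac{1}{-78515 - 100} = \frac{1}{-78615} = - \frac{1}{78615}$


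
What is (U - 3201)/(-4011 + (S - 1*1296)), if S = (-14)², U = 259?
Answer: 2942/5111 ≈ 0.57562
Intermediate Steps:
S = 196
(U - 3201)/(-4011 + (S - 1*1296)) = (259 - 3201)/(-4011 + (196 - 1*1296)) = -2942/(-4011 + (196 - 1296)) = -2942/(-4011 - 1100) = -2942/(-5111) = -2942*(-1/5111) = 2942/5111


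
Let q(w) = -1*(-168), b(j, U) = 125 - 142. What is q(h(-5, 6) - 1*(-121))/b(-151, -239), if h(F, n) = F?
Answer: -168/17 ≈ -9.8824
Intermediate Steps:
b(j, U) = -17
q(w) = 168
q(h(-5, 6) - 1*(-121))/b(-151, -239) = 168/(-17) = 168*(-1/17) = -168/17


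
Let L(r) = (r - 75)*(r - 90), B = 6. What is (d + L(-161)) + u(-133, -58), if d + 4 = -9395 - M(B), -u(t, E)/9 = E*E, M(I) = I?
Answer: 19555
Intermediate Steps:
u(t, E) = -9*E² (u(t, E) = -9*E*E = -9*E²)
L(r) = (-90 + r)*(-75 + r) (L(r) = (-75 + r)*(-90 + r) = (-90 + r)*(-75 + r))
d = -9405 (d = -4 + (-9395 - 1*6) = -4 + (-9395 - 6) = -4 - 9401 = -9405)
(d + L(-161)) + u(-133, -58) = (-9405 + (6750 + (-161)² - 165*(-161))) - 9*(-58)² = (-9405 + (6750 + 25921 + 26565)) - 9*3364 = (-9405 + 59236) - 30276 = 49831 - 30276 = 19555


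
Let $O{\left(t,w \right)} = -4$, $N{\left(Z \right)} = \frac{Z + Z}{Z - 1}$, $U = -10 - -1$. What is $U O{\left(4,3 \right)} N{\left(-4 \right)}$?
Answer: $\frac{288}{5} \approx 57.6$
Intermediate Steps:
$U = -9$ ($U = -10 + 1 = -9$)
$N{\left(Z \right)} = \frac{2 Z}{-1 + Z}$
$U O{\left(4,3 \right)} N{\left(-4 \right)} = \left(-9\right) \left(-4\right) 2 \left(-4\right) \frac{1}{-1 - 4} = 36 \cdot 2 \left(-4\right) \frac{1}{-5} = 36 \cdot 2 \left(-4\right) \left(- \frac{1}{5}\right) = 36 \cdot \frac{8}{5} = \frac{288}{5}$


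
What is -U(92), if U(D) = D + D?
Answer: -184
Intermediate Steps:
U(D) = 2*D
-U(92) = -2*92 = -1*184 = -184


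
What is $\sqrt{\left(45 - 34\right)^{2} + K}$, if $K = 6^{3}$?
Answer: $\sqrt{337} \approx 18.358$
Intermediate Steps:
$K = 216$
$\sqrt{\left(45 - 34\right)^{2} + K} = \sqrt{\left(45 - 34\right)^{2} + 216} = \sqrt{11^{2} + 216} = \sqrt{121 + 216} = \sqrt{337}$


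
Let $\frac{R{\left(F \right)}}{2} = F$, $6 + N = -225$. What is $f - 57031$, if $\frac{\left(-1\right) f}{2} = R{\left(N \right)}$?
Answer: $-56107$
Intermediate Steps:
$N = -231$ ($N = -6 - 225 = -231$)
$R{\left(F \right)} = 2 F$
$f = 924$ ($f = - 2 \cdot 2 \left(-231\right) = \left(-2\right) \left(-462\right) = 924$)
$f - 57031 = 924 - 57031 = -56107$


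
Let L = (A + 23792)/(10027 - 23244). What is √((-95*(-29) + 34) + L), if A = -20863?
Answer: 6*√13532476573/13217 ≈ 52.809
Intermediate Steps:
L = -2929/13217 (L = (-20863 + 23792)/(10027 - 23244) = 2929/(-13217) = 2929*(-1/13217) = -2929/13217 ≈ -0.22161)
√((-95*(-29) + 34) + L) = √((-95*(-29) + 34) - 2929/13217) = √((2755 + 34) - 2929/13217) = √(2789 - 2929/13217) = √(36859284/13217) = 6*√13532476573/13217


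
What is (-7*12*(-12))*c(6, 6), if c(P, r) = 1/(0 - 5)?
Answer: -1008/5 ≈ -201.60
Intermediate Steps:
c(P, r) = -1/5 (c(P, r) = 1/(-5) = -1/5)
(-7*12*(-12))*c(6, 6) = (-7*12*(-12))*(-1/5) = -84*(-12)*(-1/5) = 1008*(-1/5) = -1008/5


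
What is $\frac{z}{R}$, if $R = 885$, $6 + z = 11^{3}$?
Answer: $\frac{265}{177} \approx 1.4972$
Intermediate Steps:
$z = 1325$ ($z = -6 + 11^{3} = -6 + 1331 = 1325$)
$\frac{z}{R} = \frac{1325}{885} = 1325 \cdot \frac{1}{885} = \frac{265}{177}$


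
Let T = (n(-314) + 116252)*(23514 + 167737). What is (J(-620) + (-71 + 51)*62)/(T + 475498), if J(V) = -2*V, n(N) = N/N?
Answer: 0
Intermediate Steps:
n(N) = 1
T = 22233502503 (T = (1 + 116252)*(23514 + 167737) = 116253*191251 = 22233502503)
(J(-620) + (-71 + 51)*62)/(T + 475498) = (-2*(-620) + (-71 + 51)*62)/(22233502503 + 475498) = (1240 - 20*62)/22233978001 = (1240 - 1240)*(1/22233978001) = 0*(1/22233978001) = 0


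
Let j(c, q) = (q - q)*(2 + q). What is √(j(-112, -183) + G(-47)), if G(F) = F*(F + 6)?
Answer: √1927 ≈ 43.898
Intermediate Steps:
G(F) = F*(6 + F)
j(c, q) = 0 (j(c, q) = 0*(2 + q) = 0)
√(j(-112, -183) + G(-47)) = √(0 - 47*(6 - 47)) = √(0 - 47*(-41)) = √(0 + 1927) = √1927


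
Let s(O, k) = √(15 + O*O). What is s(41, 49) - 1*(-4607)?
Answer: 4607 + 4*√106 ≈ 4648.2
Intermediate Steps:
s(O, k) = √(15 + O²)
s(41, 49) - 1*(-4607) = √(15 + 41²) - 1*(-4607) = √(15 + 1681) + 4607 = √1696 + 4607 = 4*√106 + 4607 = 4607 + 4*√106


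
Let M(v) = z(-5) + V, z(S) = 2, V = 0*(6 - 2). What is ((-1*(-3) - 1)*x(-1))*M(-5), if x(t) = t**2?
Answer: 4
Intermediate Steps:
V = 0 (V = 0*4 = 0)
M(v) = 2 (M(v) = 2 + 0 = 2)
((-1*(-3) - 1)*x(-1))*M(-5) = ((-1*(-3) - 1)*(-1)**2)*2 = ((3 - 1)*1)*2 = (2*1)*2 = 2*2 = 4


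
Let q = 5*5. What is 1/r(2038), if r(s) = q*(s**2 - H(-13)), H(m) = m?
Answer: 1/103836425 ≈ 9.6305e-9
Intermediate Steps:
q = 25
r(s) = 325 + 25*s**2 (r(s) = 25*(s**2 - 1*(-13)) = 25*(s**2 + 13) = 25*(13 + s**2) = 325 + 25*s**2)
1/r(2038) = 1/(325 + 25*2038**2) = 1/(325 + 25*4153444) = 1/(325 + 103836100) = 1/103836425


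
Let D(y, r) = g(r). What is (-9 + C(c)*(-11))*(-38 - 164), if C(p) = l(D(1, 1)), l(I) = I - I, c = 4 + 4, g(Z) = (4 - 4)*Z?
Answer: 1818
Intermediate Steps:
g(Z) = 0 (g(Z) = 0*Z = 0)
c = 8
D(y, r) = 0
l(I) = 0
C(p) = 0
(-9 + C(c)*(-11))*(-38 - 164) = (-9 + 0*(-11))*(-38 - 164) = (-9 + 0)*(-202) = -9*(-202) = 1818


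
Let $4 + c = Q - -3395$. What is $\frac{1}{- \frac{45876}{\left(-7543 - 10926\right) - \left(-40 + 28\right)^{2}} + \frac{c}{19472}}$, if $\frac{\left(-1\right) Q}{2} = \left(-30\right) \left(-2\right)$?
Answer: $\frac{362432336}{954180595} \approx 0.37984$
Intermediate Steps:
$Q = -120$ ($Q = - 2 \left(\left(-30\right) \left(-2\right)\right) = \left(-2\right) 60 = -120$)
$c = 3271$ ($c = -4 - -3275 = -4 + \left(-120 + 3395\right) = -4 + 3275 = 3271$)
$\frac{1}{- \frac{45876}{\left(-7543 - 10926\right) - \left(-40 + 28\right)^{2}} + \frac{c}{19472}} = \frac{1}{- \frac{45876}{\left(-7543 - 10926\right) - \left(-40 + 28\right)^{2}} + \frac{3271}{19472}} = \frac{1}{- \frac{45876}{-18469 - \left(-12\right)^{2}} + 3271 \cdot \frac{1}{19472}} = \frac{1}{- \frac{45876}{-18469 - 144} + \frac{3271}{19472}} = \frac{1}{- \frac{45876}{-18613} + \frac{3271}{19472}} = \frac{1}{\left(-45876\right) \left(- \frac{1}{18613}\right) + \frac{3271}{19472}} = \frac{1}{\frac{45876}{18613} + \frac{3271}{19472}} = \frac{1}{\frac{954180595}{362432336}} = \frac{362432336}{954180595}$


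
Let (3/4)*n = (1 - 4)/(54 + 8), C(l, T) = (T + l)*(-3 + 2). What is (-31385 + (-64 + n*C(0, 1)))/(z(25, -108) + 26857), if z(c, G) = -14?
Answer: -974917/832133 ≈ -1.1716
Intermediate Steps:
C(l, T) = -T - l (C(l, T) = (T + l)*(-1) = -T - l)
n = -2/31 (n = 4*((1 - 4)/(54 + 8))/3 = 4*(-3/62)/3 = 4*(-3*1/62)/3 = (4/3)*(-3/62) = -2/31 ≈ -0.064516)
(-31385 + (-64 + n*C(0, 1)))/(z(25, -108) + 26857) = (-31385 + (-64 - 2*(-1*1 - 1*0)/31))/(-14 + 26857) = (-31385 + (-64 - 2*(-1 + 0)/31))/26843 = (-31385 + (-64 - 2/31*(-1)))*(1/26843) = (-31385 + (-64 + 2/31))*(1/26843) = (-31385 - 1982/31)*(1/26843) = -974917/31*1/26843 = -974917/832133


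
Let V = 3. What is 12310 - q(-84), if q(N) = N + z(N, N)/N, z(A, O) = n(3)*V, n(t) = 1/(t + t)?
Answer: 2082193/168 ≈ 12394.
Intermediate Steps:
n(t) = 1/(2*t)
z(A, O) = 1/2 (z(A, O) = ((1/2)/3)*3 = ((1/2)*(1/3))*3 = (1/6)*3 = 1/2)
q(N) = N + 1/(2*N)
12310 - q(-84) = 12310 - (-84 + (1/2)/(-84)) = 12310 - (-84 + (1/2)*(-1/84)) = 12310 - (-84 - 1/168) = 12310 - 1*(-14113/168) = 12310 + 14113/168 = 2082193/168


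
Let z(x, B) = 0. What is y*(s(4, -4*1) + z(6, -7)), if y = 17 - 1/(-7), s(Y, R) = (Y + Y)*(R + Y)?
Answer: 0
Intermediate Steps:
s(Y, R) = 2*Y*(R + Y) (s(Y, R) = (2*Y)*(R + Y) = 2*Y*(R + Y))
y = 120/7 (y = 17 - 1*(-⅐) = 17 + ⅐ = 120/7 ≈ 17.143)
y*(s(4, -4*1) + z(6, -7)) = 120*(2*4*(-4*1 + 4) + 0)/7 = 120*(2*4*(-4 + 4) + 0)/7 = 120*(2*4*0 + 0)/7 = 120*(0 + 0)/7 = (120/7)*0 = 0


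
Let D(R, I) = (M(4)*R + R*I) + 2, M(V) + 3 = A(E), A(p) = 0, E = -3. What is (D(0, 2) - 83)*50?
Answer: -4050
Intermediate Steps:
M(V) = -3 (M(V) = -3 + 0 = -3)
D(R, I) = 2 - 3*R + I*R (D(R, I) = (-3*R + R*I) + 2 = (-3*R + I*R) + 2 = 2 - 3*R + I*R)
(D(0, 2) - 83)*50 = ((2 - 3*0 + 2*0) - 83)*50 = ((2 + 0 + 0) - 83)*50 = (2 - 83)*50 = -81*50 = -4050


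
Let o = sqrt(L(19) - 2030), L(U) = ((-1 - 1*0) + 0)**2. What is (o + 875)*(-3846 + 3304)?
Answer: -474250 - 542*I*sqrt(2029) ≈ -4.7425e+5 - 24414.0*I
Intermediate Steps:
L(U) = 1 (L(U) = ((-1 + 0) + 0)**2 = (-1 + 0)**2 = (-1)**2 = 1)
o = I*sqrt(2029) (o = sqrt(1 - 2030) = sqrt(-2029) = I*sqrt(2029) ≈ 45.044*I)
(o + 875)*(-3846 + 3304) = (I*sqrt(2029) + 875)*(-3846 + 3304) = (875 + I*sqrt(2029))*(-542) = -474250 - 542*I*sqrt(2029)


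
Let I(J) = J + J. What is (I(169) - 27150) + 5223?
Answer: -21589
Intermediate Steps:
I(J) = 2*J
(I(169) - 27150) + 5223 = (2*169 - 27150) + 5223 = (338 - 27150) + 5223 = -26812 + 5223 = -21589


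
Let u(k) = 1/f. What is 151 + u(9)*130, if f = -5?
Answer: 125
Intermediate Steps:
u(k) = -1/5 (u(k) = 1/(-5) = -1/5)
151 + u(9)*130 = 151 - 1/5*130 = 151 - 26 = 125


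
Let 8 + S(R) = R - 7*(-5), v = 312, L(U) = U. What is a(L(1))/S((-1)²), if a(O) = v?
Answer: 78/7 ≈ 11.143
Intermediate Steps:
a(O) = 312
S(R) = 27 + R (S(R) = -8 + (R - 7*(-5)) = -8 + (R + 35) = -8 + (35 + R) = 27 + R)
a(L(1))/S((-1)²) = 312/(27 + (-1)²) = 312/(27 + 1) = 312/28 = 312*(1/28) = 78/7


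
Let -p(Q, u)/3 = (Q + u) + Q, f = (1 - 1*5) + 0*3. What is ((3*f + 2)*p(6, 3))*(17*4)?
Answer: 30600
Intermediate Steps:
f = -4 (f = (1 - 5) + 0 = -4 + 0 = -4)
p(Q, u) = -6*Q - 3*u (p(Q, u) = -3*((Q + u) + Q) = -3*(u + 2*Q) = -6*Q - 3*u)
((3*f + 2)*p(6, 3))*(17*4) = ((3*(-4) + 2)*(-6*6 - 3*3))*(17*4) = ((-12 + 2)*(-36 - 9))*68 = -10*(-45)*68 = 450*68 = 30600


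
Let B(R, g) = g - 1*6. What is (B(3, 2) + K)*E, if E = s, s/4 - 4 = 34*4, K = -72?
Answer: -42560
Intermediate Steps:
B(R, g) = -6 + g (B(R, g) = g - 6 = -6 + g)
s = 560 (s = 16 + 4*(34*4) = 16 + 4*136 = 16 + 544 = 560)
E = 560
(B(3, 2) + K)*E = ((-6 + 2) - 72)*560 = (-4 - 72)*560 = -76*560 = -42560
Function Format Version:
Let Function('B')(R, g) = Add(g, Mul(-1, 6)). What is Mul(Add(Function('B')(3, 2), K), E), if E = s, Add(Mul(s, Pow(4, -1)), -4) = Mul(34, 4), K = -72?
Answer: -42560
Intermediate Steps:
Function('B')(R, g) = Add(-6, g) (Function('B')(R, g) = Add(g, -6) = Add(-6, g))
s = 560 (s = Add(16, Mul(4, Mul(34, 4))) = Add(16, Mul(4, 136)) = Add(16, 544) = 560)
E = 560
Mul(Add(Function('B')(3, 2), K), E) = Mul(Add(Add(-6, 2), -72), 560) = Mul(Add(-4, -72), 560) = Mul(-76, 560) = -42560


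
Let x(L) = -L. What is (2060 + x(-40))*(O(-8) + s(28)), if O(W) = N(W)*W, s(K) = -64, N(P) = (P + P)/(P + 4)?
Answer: -201600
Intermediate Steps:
N(P) = 2*P/(4 + P) (N(P) = (2*P)/(4 + P) = 2*P/(4 + P))
O(W) = 2*W**2/(4 + W) (O(W) = (2*W/(4 + W))*W = 2*W**2/(4 + W))
(2060 + x(-40))*(O(-8) + s(28)) = (2060 - 1*(-40))*(2*(-8)**2/(4 - 8) - 64) = (2060 + 40)*(2*64/(-4) - 64) = 2100*(2*64*(-1/4) - 64) = 2100*(-32 - 64) = 2100*(-96) = -201600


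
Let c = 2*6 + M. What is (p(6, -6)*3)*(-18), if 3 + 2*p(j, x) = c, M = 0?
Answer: -243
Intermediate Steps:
c = 12 (c = 2*6 + 0 = 12 + 0 = 12)
p(j, x) = 9/2 (p(j, x) = -3/2 + (½)*12 = -3/2 + 6 = 9/2)
(p(6, -6)*3)*(-18) = ((9/2)*3)*(-18) = (27/2)*(-18) = -243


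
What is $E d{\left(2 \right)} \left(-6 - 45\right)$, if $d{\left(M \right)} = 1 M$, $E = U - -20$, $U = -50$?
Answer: $3060$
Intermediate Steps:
$E = -30$ ($E = -50 - -20 = -50 + 20 = -30$)
$d{\left(M \right)} = M$
$E d{\left(2 \right)} \left(-6 - 45\right) = \left(-30\right) 2 \left(-6 - 45\right) = \left(-60\right) \left(-51\right) = 3060$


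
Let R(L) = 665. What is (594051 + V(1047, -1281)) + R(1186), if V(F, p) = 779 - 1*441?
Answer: 595054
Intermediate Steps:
V(F, p) = 338 (V(F, p) = 779 - 441 = 338)
(594051 + V(1047, -1281)) + R(1186) = (594051 + 338) + 665 = 594389 + 665 = 595054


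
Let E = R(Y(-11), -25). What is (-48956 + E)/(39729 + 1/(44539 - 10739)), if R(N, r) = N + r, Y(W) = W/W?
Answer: -1655524000/1342840201 ≈ -1.2329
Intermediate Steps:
Y(W) = 1
E = -24 (E = 1 - 25 = -24)
(-48956 + E)/(39729 + 1/(44539 - 10739)) = (-48956 - 24)/(39729 + 1/(44539 - 10739)) = -48980/(39729 + 1/33800) = -48980/1342840201/33800 = -48980*33800/1342840201 = -1655524000/1342840201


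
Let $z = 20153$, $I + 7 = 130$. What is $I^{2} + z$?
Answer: $35282$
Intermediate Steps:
$I = 123$ ($I = -7 + 130 = 123$)
$I^{2} + z = 123^{2} + 20153 = 15129 + 20153 = 35282$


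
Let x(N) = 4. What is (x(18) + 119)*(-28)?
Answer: -3444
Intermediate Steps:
(x(18) + 119)*(-28) = (4 + 119)*(-28) = 123*(-28) = -3444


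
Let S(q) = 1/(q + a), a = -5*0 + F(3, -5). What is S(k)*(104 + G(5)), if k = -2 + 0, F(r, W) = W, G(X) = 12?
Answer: -116/7 ≈ -16.571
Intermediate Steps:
k = -2
a = -5 (a = -5*0 - 5 = 0 - 5 = -5)
S(q) = 1/(-5 + q) (S(q) = 1/(q - 5) = 1/(-5 + q))
S(k)*(104 + G(5)) = (104 + 12)/(-5 - 2) = 116/(-7) = -⅐*116 = -116/7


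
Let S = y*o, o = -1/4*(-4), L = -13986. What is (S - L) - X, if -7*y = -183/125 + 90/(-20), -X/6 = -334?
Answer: 2995713/250 ≈ 11983.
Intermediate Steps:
X = 2004 (X = -6*(-334) = 2004)
y = 213/250 (y = -(-183/125 + 90/(-20))/7 = -(-183*1/125 + 90*(-1/20))/7 = -(-183/125 - 9/2)/7 = -1/7*(-1491/250) = 213/250 ≈ 0.85200)
o = 1 (o = -1*1/4*(-4) = -1/4*(-4) = 1)
S = 213/250 (S = (213/250)*1 = 213/250 ≈ 0.85200)
(S - L) - X = (213/250 - 1*(-13986)) - 1*2004 = (213/250 + 13986) - 2004 = 3496713/250 - 2004 = 2995713/250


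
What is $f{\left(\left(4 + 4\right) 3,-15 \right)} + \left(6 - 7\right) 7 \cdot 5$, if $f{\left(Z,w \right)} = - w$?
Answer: $-20$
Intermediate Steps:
$f{\left(\left(4 + 4\right) 3,-15 \right)} + \left(6 - 7\right) 7 \cdot 5 = \left(-1\right) \left(-15\right) + \left(6 - 7\right) 7 \cdot 5 = 15 + \left(-1\right) 7 \cdot 5 = 15 - 35 = -20$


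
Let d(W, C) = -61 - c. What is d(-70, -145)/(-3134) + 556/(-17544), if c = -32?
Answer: -77108/3436431 ≈ -0.022438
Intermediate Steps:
d(W, C) = -29 (d(W, C) = -61 - 1*(-32) = -61 + 32 = -29)
d(-70, -145)/(-3134) + 556/(-17544) = -29/(-3134) + 556/(-17544) = -29*(-1/3134) + 556*(-1/17544) = 29/3134 - 139/4386 = -77108/3436431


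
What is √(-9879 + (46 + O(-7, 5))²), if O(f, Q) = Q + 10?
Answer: I*√6158 ≈ 78.473*I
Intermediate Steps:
O(f, Q) = 10 + Q
√(-9879 + (46 + O(-7, 5))²) = √(-9879 + (46 + (10 + 5))²) = √(-9879 + (46 + 15)²) = √(-9879 + 61²) = √(-9879 + 3721) = √(-6158) = I*√6158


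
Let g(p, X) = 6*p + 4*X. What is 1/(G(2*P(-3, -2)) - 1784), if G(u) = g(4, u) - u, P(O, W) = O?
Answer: -1/1778 ≈ -0.00056243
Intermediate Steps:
g(p, X) = 4*X + 6*p
G(u) = 24 + 3*u (G(u) = (4*u + 6*4) - u = (4*u + 24) - u = (24 + 4*u) - u = 24 + 3*u)
1/(G(2*P(-3, -2)) - 1784) = 1/((24 + 3*(2*(-3))) - 1784) = 1/((24 + 3*(-6)) - 1784) = 1/((24 - 18) - 1784) = 1/(6 - 1784) = 1/(-1778) = -1/1778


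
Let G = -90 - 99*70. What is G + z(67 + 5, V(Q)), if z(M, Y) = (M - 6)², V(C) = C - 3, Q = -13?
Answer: -2664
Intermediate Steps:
V(C) = -3 + C
G = -7020 (G = -90 - 6930 = -7020)
z(M, Y) = (-6 + M)²
G + z(67 + 5, V(Q)) = -7020 + (-6 + (67 + 5))² = -7020 + (-6 + 72)² = -7020 + 66² = -7020 + 4356 = -2664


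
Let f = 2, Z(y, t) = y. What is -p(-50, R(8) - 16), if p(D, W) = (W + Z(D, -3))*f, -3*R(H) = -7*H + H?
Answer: 100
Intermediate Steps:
R(H) = 2*H (R(H) = -(-7*H + H)/3 = -(-2)*H = 2*H)
p(D, W) = 2*D + 2*W (p(D, W) = (W + D)*2 = (D + W)*2 = 2*D + 2*W)
-p(-50, R(8) - 16) = -(2*(-50) + 2*(2*8 - 16)) = -(-100 + 2*(16 - 16)) = -(-100 + 2*0) = -(-100 + 0) = -1*(-100) = 100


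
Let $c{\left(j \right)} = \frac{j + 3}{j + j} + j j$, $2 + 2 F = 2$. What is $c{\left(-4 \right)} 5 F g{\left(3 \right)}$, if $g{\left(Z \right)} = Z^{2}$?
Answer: $0$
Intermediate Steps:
$F = 0$ ($F = -1 + \frac{1}{2} \cdot 2 = -1 + 1 = 0$)
$c{\left(j \right)} = j^{2} + \frac{3 + j}{2 j}$ ($c{\left(j \right)} = \frac{3 + j}{2 j} + j^{2} = j^{2} + \frac{3 + j}{2 j}$)
$c{\left(-4 \right)} 5 F g{\left(3 \right)} = \frac{3 - 4 + 2 \left(-4\right)^{3}}{2 \left(-4\right)} 5 \cdot 0 \cdot 3^{2} = \frac{1}{2} \left(- \frac{1}{4}\right) \left(3 - 4 + 2 \left(-64\right)\right) 0 \cdot 9 = \frac{1}{2} \left(- \frac{1}{4}\right) \left(3 - 4 - 128\right) 0 \cdot 9 = \frac{1}{2} \left(- \frac{1}{4}\right) \left(-129\right) 0 \cdot 9 = \frac{129}{8} \cdot 0 \cdot 9 = 0 \cdot 9 = 0$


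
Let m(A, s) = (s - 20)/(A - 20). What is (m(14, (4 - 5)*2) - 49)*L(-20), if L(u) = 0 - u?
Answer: -2720/3 ≈ -906.67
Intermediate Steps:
L(u) = -u
m(A, s) = (-20 + s)/(-20 + A)
(m(14, (4 - 5)*2) - 49)*L(-20) = ((-20 + (4 - 5)*2)/(-20 + 14) - 49)*(-1*(-20)) = ((-20 - 1*2)/(-6) - 49)*20 = (-(-20 - 2)/6 - 49)*20 = (-1/6*(-22) - 49)*20 = (11/3 - 49)*20 = -136/3*20 = -2720/3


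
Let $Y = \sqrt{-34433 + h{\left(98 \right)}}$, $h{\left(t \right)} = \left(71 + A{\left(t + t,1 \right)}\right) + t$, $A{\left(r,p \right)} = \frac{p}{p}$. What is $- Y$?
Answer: $- 27 i \sqrt{47} \approx - 185.1 i$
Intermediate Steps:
$A{\left(r,p \right)} = 1$
$h{\left(t \right)} = 72 + t$ ($h{\left(t \right)} = \left(71 + 1\right) + t = 72 + t$)
$Y = 27 i \sqrt{47}$ ($Y = \sqrt{-34433 + \left(72 + 98\right)} = \sqrt{-34433 + 170} = \sqrt{-34263} = 27 i \sqrt{47} \approx 185.1 i$)
$- Y = - 27 i \sqrt{47}$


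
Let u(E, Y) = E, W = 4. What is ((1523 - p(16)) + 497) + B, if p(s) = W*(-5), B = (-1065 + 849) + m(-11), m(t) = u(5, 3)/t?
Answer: 20059/11 ≈ 1823.5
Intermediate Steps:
m(t) = 5/t
B = -2381/11 (B = (-1065 + 849) + 5/(-11) = -216 + 5*(-1/11) = -216 - 5/11 = -2381/11 ≈ -216.45)
p(s) = -20 (p(s) = 4*(-5) = -20)
((1523 - p(16)) + 497) + B = ((1523 - 1*(-20)) + 497) - 2381/11 = ((1523 + 20) + 497) - 2381/11 = (1543 + 497) - 2381/11 = 2040 - 2381/11 = 20059/11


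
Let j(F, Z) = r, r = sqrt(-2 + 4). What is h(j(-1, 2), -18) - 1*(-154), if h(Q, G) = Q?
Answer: 154 + sqrt(2) ≈ 155.41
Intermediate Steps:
r = sqrt(2) ≈ 1.4142
j(F, Z) = sqrt(2)
h(j(-1, 2), -18) - 1*(-154) = sqrt(2) - 1*(-154) = sqrt(2) + 154 = 154 + sqrt(2)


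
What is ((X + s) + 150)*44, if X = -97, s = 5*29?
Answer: 8712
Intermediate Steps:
s = 145
((X + s) + 150)*44 = ((-97 + 145) + 150)*44 = (48 + 150)*44 = 198*44 = 8712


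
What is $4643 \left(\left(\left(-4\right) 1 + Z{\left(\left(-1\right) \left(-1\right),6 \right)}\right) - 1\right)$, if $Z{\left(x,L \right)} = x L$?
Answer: $4643$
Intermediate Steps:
$Z{\left(x,L \right)} = L x$
$4643 \left(\left(\left(-4\right) 1 + Z{\left(\left(-1\right) \left(-1\right),6 \right)}\right) - 1\right) = 4643 \left(\left(\left(-4\right) 1 + 6 \left(\left(-1\right) \left(-1\right)\right)\right) - 1\right) = 4643 \left(\left(-4 + 6 \cdot 1\right) - 1\right) = 4643 \left(\left(-4 + 6\right) - 1\right) = 4643 \left(2 - 1\right) = 4643 \cdot 1 = 4643$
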